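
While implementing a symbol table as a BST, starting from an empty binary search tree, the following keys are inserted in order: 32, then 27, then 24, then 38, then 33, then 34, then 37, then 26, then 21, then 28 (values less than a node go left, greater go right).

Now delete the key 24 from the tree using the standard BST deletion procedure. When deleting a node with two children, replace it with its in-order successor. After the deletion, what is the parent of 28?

27

Insert 32: tree is empty, so 32 becomes the root.
Insert 27: 27 < 32 → go left. Place as left child of 32.
Insert 24: 24 < 32 → go left; 24 < 27 → go left. Place as left child of 27.
Insert 38: 38 > 32 → go right. Place as right child of 32.
Insert 33: 33 > 32 → go right; 33 < 38 → go left. Place as left child of 38.
Insert 34: 34 > 32 → go right; 34 < 38 → go left; 34 > 33 → go right. Place as right child of 33.
Insert 37: 37 > 32 → go right; 37 < 38 → go left; 37 > 33 → go right; 37 > 34 → go right. Place as right child of 34.
Insert 26: 26 < 32 → go left; 26 < 27 → go left; 26 > 24 → go right. Place as right child of 24.
Insert 21: 21 < 32 → go left; 21 < 27 → go left; 21 < 24 → go left. Place as left child of 24.
Insert 28: 28 < 32 → go left; 28 > 27 → go right. Place as right child of 27.

Delete 24 (two children — replace with in-order successor).
After deletion, 28's parent is 27.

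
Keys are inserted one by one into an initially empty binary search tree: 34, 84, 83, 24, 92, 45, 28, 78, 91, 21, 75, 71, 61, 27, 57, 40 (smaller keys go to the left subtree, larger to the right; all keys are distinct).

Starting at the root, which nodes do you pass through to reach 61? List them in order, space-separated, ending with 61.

34 84 83 45 78 75 71 61

Insert 34: tree is empty, so 34 becomes the root.
Insert 84: 84 > 34 → go right. Place as right child of 34.
Insert 83: 83 > 34 → go right; 83 < 84 → go left. Place as left child of 84.
Insert 24: 24 < 34 → go left. Place as left child of 34.
Insert 92: 92 > 34 → go right; 92 > 84 → go right. Place as right child of 84.
Insert 45: 45 > 34 → go right; 45 < 84 → go left; 45 < 83 → go left. Place as left child of 83.
Insert 28: 28 < 34 → go left; 28 > 24 → go right. Place as right child of 24.
Insert 78: 78 > 34 → go right; 78 < 84 → go left; 78 < 83 → go left; 78 > 45 → go right. Place as right child of 45.
Insert 91: 91 > 34 → go right; 91 > 84 → go right; 91 < 92 → go left. Place as left child of 92.
Insert 21: 21 < 34 → go left; 21 < 24 → go left. Place as left child of 24.
Insert 75: 75 > 34 → go right; 75 < 84 → go left; 75 < 83 → go left; 75 > 45 → go right; 75 < 78 → go left. Place as left child of 78.
Insert 71: 71 > 34 → go right; 71 < 84 → go left; 71 < 83 → go left; 71 > 45 → go right; 71 < 78 → go left; 71 < 75 → go left. Place as left child of 75.
Insert 61: 61 > 34 → go right; 61 < 84 → go left; 61 < 83 → go left; 61 > 45 → go right; 61 < 78 → go left; 61 < 75 → go left; 61 < 71 → go left. Place as left child of 71.
Insert 27: 27 < 34 → go left; 27 > 24 → go right; 27 < 28 → go left. Place as left child of 28.
Insert 57: 57 > 34 → go right; 57 < 84 → go left; 57 < 83 → go left; 57 > 45 → go right; 57 < 78 → go left; 57 < 75 → go left; 57 < 71 → go left; 57 < 61 → go left. Place as left child of 61.
Insert 40: 40 > 34 → go right; 40 < 84 → go left; 40 < 83 → go left; 40 < 45 → go left. Place as left child of 45.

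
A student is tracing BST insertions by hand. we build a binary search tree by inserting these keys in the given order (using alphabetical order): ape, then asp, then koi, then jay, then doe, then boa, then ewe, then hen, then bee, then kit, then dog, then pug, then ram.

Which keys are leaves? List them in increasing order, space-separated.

bee dog hen kit ram

Insert ape: tree is empty, so ape becomes the root.
Insert asp: asp > ape → go right. Place as right child of ape.
Insert koi: koi > ape → go right; koi > asp → go right. Place as right child of asp.
Insert jay: jay > ape → go right; jay > asp → go right; jay < koi → go left. Place as left child of koi.
Insert doe: doe > ape → go right; doe > asp → go right; doe < koi → go left; doe < jay → go left. Place as left child of jay.
Insert boa: boa > ape → go right; boa > asp → go right; boa < koi → go left; boa < jay → go left; boa < doe → go left. Place as left child of doe.
Insert ewe: ewe > ape → go right; ewe > asp → go right; ewe < koi → go left; ewe < jay → go left; ewe > doe → go right. Place as right child of doe.
Insert hen: hen > ape → go right; hen > asp → go right; hen < koi → go left; hen < jay → go left; hen > doe → go right; hen > ewe → go right. Place as right child of ewe.
Insert bee: bee > ape → go right; bee > asp → go right; bee < koi → go left; bee < jay → go left; bee < doe → go left; bee < boa → go left. Place as left child of boa.
Insert kit: kit > ape → go right; kit > asp → go right; kit < koi → go left; kit > jay → go right. Place as right child of jay.
Insert dog: dog > ape → go right; dog > asp → go right; dog < koi → go left; dog < jay → go left; dog > doe → go right; dog < ewe → go left. Place as left child of ewe.
Insert pug: pug > ape → go right; pug > asp → go right; pug > koi → go right. Place as right child of koi.
Insert ram: ram > ape → go right; ram > asp → go right; ram > koi → go right; ram > pug → go right. Place as right child of pug.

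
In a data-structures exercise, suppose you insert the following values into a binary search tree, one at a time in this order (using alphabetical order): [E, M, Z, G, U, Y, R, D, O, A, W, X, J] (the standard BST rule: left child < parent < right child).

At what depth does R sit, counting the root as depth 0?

Insert E: tree is empty, so E becomes the root.
Insert M: M > E → go right. Place as right child of E.
Insert Z: Z > E → go right; Z > M → go right. Place as right child of M.
Insert G: G > E → go right; G < M → go left. Place as left child of M.
Insert U: U > E → go right; U > M → go right; U < Z → go left. Place as left child of Z.
Insert Y: Y > E → go right; Y > M → go right; Y < Z → go left; Y > U → go right. Place as right child of U.
Insert R: R > E → go right; R > M → go right; R < Z → go left; R < U → go left. Place as left child of U.
Insert D: D < E → go left. Place as left child of E.
Insert O: O > E → go right; O > M → go right; O < Z → go left; O < U → go left; O < R → go left. Place as left child of R.
Insert A: A < E → go left; A < D → go left. Place as left child of D.
Insert W: W > E → go right; W > M → go right; W < Z → go left; W > U → go right; W < Y → go left. Place as left child of Y.
Insert X: X > E → go right; X > M → go right; X < Z → go left; X > U → go right; X < Y → go left; X > W → go right. Place as right child of W.
Insert J: J > E → go right; J < M → go left; J > G → go right. Place as right child of G.

Path to R: E → M → Z → U → R, which is 4 edges.

4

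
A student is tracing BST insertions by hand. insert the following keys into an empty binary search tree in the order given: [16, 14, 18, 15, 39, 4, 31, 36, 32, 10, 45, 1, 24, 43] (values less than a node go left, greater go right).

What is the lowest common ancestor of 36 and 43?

39

Insert 16: tree is empty, so 16 becomes the root.
Insert 14: 14 < 16 → go left. Place as left child of 16.
Insert 18: 18 > 16 → go right. Place as right child of 16.
Insert 15: 15 < 16 → go left; 15 > 14 → go right. Place as right child of 14.
Insert 39: 39 > 16 → go right; 39 > 18 → go right. Place as right child of 18.
Insert 4: 4 < 16 → go left; 4 < 14 → go left. Place as left child of 14.
Insert 31: 31 > 16 → go right; 31 > 18 → go right; 31 < 39 → go left. Place as left child of 39.
Insert 36: 36 > 16 → go right; 36 > 18 → go right; 36 < 39 → go left; 36 > 31 → go right. Place as right child of 31.
Insert 32: 32 > 16 → go right; 32 > 18 → go right; 32 < 39 → go left; 32 > 31 → go right; 32 < 36 → go left. Place as left child of 36.
Insert 10: 10 < 16 → go left; 10 < 14 → go left; 10 > 4 → go right. Place as right child of 4.
Insert 45: 45 > 16 → go right; 45 > 18 → go right; 45 > 39 → go right. Place as right child of 39.
Insert 1: 1 < 16 → go left; 1 < 14 → go left; 1 < 4 → go left. Place as left child of 4.
Insert 24: 24 > 16 → go right; 24 > 18 → go right; 24 < 39 → go left; 24 < 31 → go left. Place as left child of 31.
Insert 43: 43 > 16 → go right; 43 > 18 → go right; 43 > 39 → go right; 43 < 45 → go left. Place as left child of 45.

Path to 36: 16 → 18 → 39 → 31 → 36
Path to 43: 16 → 18 → 39 → 45 → 43
The paths share a prefix ending at 39, then split left and right.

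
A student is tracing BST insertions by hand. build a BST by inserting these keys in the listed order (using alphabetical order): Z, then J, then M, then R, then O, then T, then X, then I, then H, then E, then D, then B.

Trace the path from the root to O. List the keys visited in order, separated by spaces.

Insert Z: tree is empty, so Z becomes the root.
Insert J: J < Z → go left. Place as left child of Z.
Insert M: M < Z → go left; M > J → go right. Place as right child of J.
Insert R: R < Z → go left; R > J → go right; R > M → go right. Place as right child of M.
Insert O: O < Z → go left; O > J → go right; O > M → go right; O < R → go left. Place as left child of R.
Insert T: T < Z → go left; T > J → go right; T > M → go right; T > R → go right. Place as right child of R.
Insert X: X < Z → go left; X > J → go right; X > M → go right; X > R → go right; X > T → go right. Place as right child of T.
Insert I: I < Z → go left; I < J → go left. Place as left child of J.
Insert H: H < Z → go left; H < J → go left; H < I → go left. Place as left child of I.
Insert E: E < Z → go left; E < J → go left; E < I → go left; E < H → go left. Place as left child of H.
Insert D: D < Z → go left; D < J → go left; D < I → go left; D < H → go left; D < E → go left. Place as left child of E.
Insert B: B < Z → go left; B < J → go left; B < I → go left; B < H → go left; B < E → go left; B < D → go left. Place as left child of D.

Z J M R O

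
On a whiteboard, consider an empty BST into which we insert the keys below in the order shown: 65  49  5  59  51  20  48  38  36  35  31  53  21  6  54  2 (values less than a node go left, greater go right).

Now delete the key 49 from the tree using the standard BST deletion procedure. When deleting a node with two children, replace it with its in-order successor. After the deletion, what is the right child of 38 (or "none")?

65: root
49: left child of 65 (depth 1)
5: left child of 49 (depth 2)
59: right child of 49 (depth 2)
51: left child of 59 (depth 3)
20: right child of 5 (depth 3)
48: right child of 20 (depth 4)
38: left child of 48 (depth 5)
36: left child of 38 (depth 6)
35: left child of 36 (depth 7)
31: left child of 35 (depth 8)
53: right child of 51 (depth 4)
21: left child of 31 (depth 9)
6: left child of 20 (depth 4)
54: right child of 53 (depth 5)
2: left child of 5 (depth 3)

Delete 49 (two children — replace with in-order successor).
After deletion, 38's right child: none.

none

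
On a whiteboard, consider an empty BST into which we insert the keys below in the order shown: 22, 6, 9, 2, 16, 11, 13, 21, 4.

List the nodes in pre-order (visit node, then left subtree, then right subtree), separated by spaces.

Insert 22: tree is empty, so 22 becomes the root.
Insert 6: 6 < 22 → go left. Place as left child of 22.
Insert 9: 9 < 22 → go left; 9 > 6 → go right. Place as right child of 6.
Insert 2: 2 < 22 → go left; 2 < 6 → go left. Place as left child of 6.
Insert 16: 16 < 22 → go left; 16 > 6 → go right; 16 > 9 → go right. Place as right child of 9.
Insert 11: 11 < 22 → go left; 11 > 6 → go right; 11 > 9 → go right; 11 < 16 → go left. Place as left child of 16.
Insert 13: 13 < 22 → go left; 13 > 6 → go right; 13 > 9 → go right; 13 < 16 → go left; 13 > 11 → go right. Place as right child of 11.
Insert 21: 21 < 22 → go left; 21 > 6 → go right; 21 > 9 → go right; 21 > 16 → go right. Place as right child of 16.
Insert 4: 4 < 22 → go left; 4 < 6 → go left; 4 > 2 → go right. Place as right child of 2.

22 6 2 4 9 16 11 13 21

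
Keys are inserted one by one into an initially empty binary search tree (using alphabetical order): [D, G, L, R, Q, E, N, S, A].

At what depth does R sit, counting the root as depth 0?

3

D: root
G: right child of D (depth 1)
L: right child of G (depth 2)
R: right child of L (depth 3)
Q: left child of R (depth 4)
E: left child of G (depth 2)
N: left child of Q (depth 5)
S: right child of R (depth 4)
A: left child of D (depth 1)

Path to R: D → G → L → R, which is 3 edges.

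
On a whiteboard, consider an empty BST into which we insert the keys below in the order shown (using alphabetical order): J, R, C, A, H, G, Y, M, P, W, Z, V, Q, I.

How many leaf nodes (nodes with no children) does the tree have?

6

Insert J: tree is empty, so J becomes the root.
Insert R: R > J → go right. Place as right child of J.
Insert C: C < J → go left. Place as left child of J.
Insert A: A < J → go left; A < C → go left. Place as left child of C.
Insert H: H < J → go left; H > C → go right. Place as right child of C.
Insert G: G < J → go left; G > C → go right; G < H → go left. Place as left child of H.
Insert Y: Y > J → go right; Y > R → go right. Place as right child of R.
Insert M: M > J → go right; M < R → go left. Place as left child of R.
Insert P: P > J → go right; P < R → go left; P > M → go right. Place as right child of M.
Insert W: W > J → go right; W > R → go right; W < Y → go left. Place as left child of Y.
Insert Z: Z > J → go right; Z > R → go right; Z > Y → go right. Place as right child of Y.
Insert V: V > J → go right; V > R → go right; V < Y → go left; V < W → go left. Place as left child of W.
Insert Q: Q > J → go right; Q < R → go left; Q > M → go right; Q > P → go right. Place as right child of P.
Insert I: I < J → go left; I > C → go right; I > H → go right. Place as right child of H.

Leaves: A, G, I, Q, V, Z — 6 in total.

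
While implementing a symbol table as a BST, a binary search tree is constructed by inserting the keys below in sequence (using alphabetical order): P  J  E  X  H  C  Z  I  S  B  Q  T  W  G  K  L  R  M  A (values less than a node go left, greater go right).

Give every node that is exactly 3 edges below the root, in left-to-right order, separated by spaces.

P: root
J: left child of P (depth 1)
E: left child of J (depth 2)
X: right child of P (depth 1)
H: right child of E (depth 3)
C: left child of E (depth 3)
Z: right child of X (depth 2)
I: right child of H (depth 4)
S: left child of X (depth 2)
B: left child of C (depth 4)
Q: left child of S (depth 3)
T: right child of S (depth 3)
W: right child of T (depth 4)
G: left child of H (depth 4)
K: right child of J (depth 2)
L: right child of K (depth 3)
R: right child of Q (depth 4)
M: right child of L (depth 4)
A: left child of B (depth 5)

C H L Q T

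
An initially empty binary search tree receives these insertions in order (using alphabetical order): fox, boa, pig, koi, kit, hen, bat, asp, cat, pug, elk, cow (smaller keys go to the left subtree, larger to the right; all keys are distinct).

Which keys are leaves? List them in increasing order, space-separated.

asp cow hen pug

Resulting structure (node: left, right):
  fox: L=boa, R=pig
  boa: L=bat, R=cat
  pig: L=koi, R=pug
  koi: L=kit, R=–
  kit: L=hen, R=–
  hen: L=–, R=–
  bat: L=asp, R=–
  asp: L=–, R=–
  cat: L=–, R=elk
  pug: L=–, R=–
  elk: L=cow, R=–
  cow: L=–, R=–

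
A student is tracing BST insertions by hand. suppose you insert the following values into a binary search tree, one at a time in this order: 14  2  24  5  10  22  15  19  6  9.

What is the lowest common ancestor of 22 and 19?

22

14: root
2: left child of 14 (depth 1)
24: right child of 14 (depth 1)
5: right child of 2 (depth 2)
10: right child of 5 (depth 3)
22: left child of 24 (depth 2)
15: left child of 22 (depth 3)
19: right child of 15 (depth 4)
6: left child of 10 (depth 4)
9: right child of 6 (depth 5)

Path to 22: 14 → 24 → 22
Path to 19: 14 → 24 → 22 → 15 → 19
22 lies on both paths and is an ancestor of the other node.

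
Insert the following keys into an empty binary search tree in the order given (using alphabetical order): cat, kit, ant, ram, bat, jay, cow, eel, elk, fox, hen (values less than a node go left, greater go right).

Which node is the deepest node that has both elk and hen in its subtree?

Resulting structure (node: left, right):
  cat: L=ant, R=kit
  kit: L=jay, R=ram
  ant: L=–, R=bat
  ram: L=–, R=–
  bat: L=–, R=–
  jay: L=cow, R=–
  cow: L=–, R=eel
  eel: L=–, R=elk
  elk: L=–, R=fox
  fox: L=–, R=hen
  hen: L=–, R=–

Path to elk: cat → kit → jay → cow → eel → elk
Path to hen: cat → kit → jay → cow → eel → elk → fox → hen
elk lies on both paths and is an ancestor of the other node.

elk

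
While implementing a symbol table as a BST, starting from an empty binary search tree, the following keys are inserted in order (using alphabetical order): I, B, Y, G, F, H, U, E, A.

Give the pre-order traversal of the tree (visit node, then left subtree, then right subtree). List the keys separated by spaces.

I B A G F E H Y U

I: root
B: left child of I (depth 1)
Y: right child of I (depth 1)
G: right child of B (depth 2)
F: left child of G (depth 3)
H: right child of G (depth 3)
U: left child of Y (depth 2)
E: left child of F (depth 4)
A: left child of B (depth 2)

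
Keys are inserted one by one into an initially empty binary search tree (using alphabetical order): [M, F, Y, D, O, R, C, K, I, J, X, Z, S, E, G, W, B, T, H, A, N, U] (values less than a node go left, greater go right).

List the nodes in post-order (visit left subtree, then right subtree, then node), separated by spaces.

Insert M: tree is empty, so M becomes the root.
Insert F: F < M → go left. Place as left child of M.
Insert Y: Y > M → go right. Place as right child of M.
Insert D: D < M → go left; D < F → go left. Place as left child of F.
Insert O: O > M → go right; O < Y → go left. Place as left child of Y.
Insert R: R > M → go right; R < Y → go left; R > O → go right. Place as right child of O.
Insert C: C < M → go left; C < F → go left; C < D → go left. Place as left child of D.
Insert K: K < M → go left; K > F → go right. Place as right child of F.
Insert I: I < M → go left; I > F → go right; I < K → go left. Place as left child of K.
Insert J: J < M → go left; J > F → go right; J < K → go left; J > I → go right. Place as right child of I.
Insert X: X > M → go right; X < Y → go left; X > O → go right; X > R → go right. Place as right child of R.
Insert Z: Z > M → go right; Z > Y → go right. Place as right child of Y.
Insert S: S > M → go right; S < Y → go left; S > O → go right; S > R → go right; S < X → go left. Place as left child of X.
Insert E: E < M → go left; E < F → go left; E > D → go right. Place as right child of D.
Insert G: G < M → go left; G > F → go right; G < K → go left; G < I → go left. Place as left child of I.
Insert W: W > M → go right; W < Y → go left; W > O → go right; W > R → go right; W < X → go left; W > S → go right. Place as right child of S.
Insert B: B < M → go left; B < F → go left; B < D → go left; B < C → go left. Place as left child of C.
Insert T: T > M → go right; T < Y → go left; T > O → go right; T > R → go right; T < X → go left; T > S → go right; T < W → go left. Place as left child of W.
Insert H: H < M → go left; H > F → go right; H < K → go left; H < I → go left; H > G → go right. Place as right child of G.
Insert A: A < M → go left; A < F → go left; A < D → go left; A < C → go left; A < B → go left. Place as left child of B.
Insert N: N > M → go right; N < Y → go left; N < O → go left. Place as left child of O.
Insert U: U > M → go right; U < Y → go left; U > O → go right; U > R → go right; U < X → go left; U > S → go right; U < W → go left; U > T → go right. Place as right child of T.

A B C E D H G J I K F N U T W S X R O Z Y M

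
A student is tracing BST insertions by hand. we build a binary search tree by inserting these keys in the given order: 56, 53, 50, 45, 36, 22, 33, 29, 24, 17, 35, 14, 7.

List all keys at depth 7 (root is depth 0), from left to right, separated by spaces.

14 29 35

Insert 56: tree is empty, so 56 becomes the root.
Insert 53: 53 < 56 → go left. Place as left child of 56.
Insert 50: 50 < 56 → go left; 50 < 53 → go left. Place as left child of 53.
Insert 45: 45 < 56 → go left; 45 < 53 → go left; 45 < 50 → go left. Place as left child of 50.
Insert 36: 36 < 56 → go left; 36 < 53 → go left; 36 < 50 → go left; 36 < 45 → go left. Place as left child of 45.
Insert 22: 22 < 56 → go left; 22 < 53 → go left; 22 < 50 → go left; 22 < 45 → go left; 22 < 36 → go left. Place as left child of 36.
Insert 33: 33 < 56 → go left; 33 < 53 → go left; 33 < 50 → go left; 33 < 45 → go left; 33 < 36 → go left; 33 > 22 → go right. Place as right child of 22.
Insert 29: 29 < 56 → go left; 29 < 53 → go left; 29 < 50 → go left; 29 < 45 → go left; 29 < 36 → go left; 29 > 22 → go right; 29 < 33 → go left. Place as left child of 33.
Insert 24: 24 < 56 → go left; 24 < 53 → go left; 24 < 50 → go left; 24 < 45 → go left; 24 < 36 → go left; 24 > 22 → go right; 24 < 33 → go left; 24 < 29 → go left. Place as left child of 29.
Insert 17: 17 < 56 → go left; 17 < 53 → go left; 17 < 50 → go left; 17 < 45 → go left; 17 < 36 → go left; 17 < 22 → go left. Place as left child of 22.
Insert 35: 35 < 56 → go left; 35 < 53 → go left; 35 < 50 → go left; 35 < 45 → go left; 35 < 36 → go left; 35 > 22 → go right; 35 > 33 → go right. Place as right child of 33.
Insert 14: 14 < 56 → go left; 14 < 53 → go left; 14 < 50 → go left; 14 < 45 → go left; 14 < 36 → go left; 14 < 22 → go left; 14 < 17 → go left. Place as left child of 17.
Insert 7: 7 < 56 → go left; 7 < 53 → go left; 7 < 50 → go left; 7 < 45 → go left; 7 < 36 → go left; 7 < 22 → go left; 7 < 17 → go left; 7 < 14 → go left. Place as left child of 14.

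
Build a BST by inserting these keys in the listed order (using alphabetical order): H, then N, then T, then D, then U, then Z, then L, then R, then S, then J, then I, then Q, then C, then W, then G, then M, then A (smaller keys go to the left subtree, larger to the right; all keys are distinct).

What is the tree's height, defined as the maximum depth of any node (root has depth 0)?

Insert H: tree is empty, so H becomes the root.
Insert N: N > H → go right. Place as right child of H.
Insert T: T > H → go right; T > N → go right. Place as right child of N.
Insert D: D < H → go left. Place as left child of H.
Insert U: U > H → go right; U > N → go right; U > T → go right. Place as right child of T.
Insert Z: Z > H → go right; Z > N → go right; Z > T → go right; Z > U → go right. Place as right child of U.
Insert L: L > H → go right; L < N → go left. Place as left child of N.
Insert R: R > H → go right; R > N → go right; R < T → go left. Place as left child of T.
Insert S: S > H → go right; S > N → go right; S < T → go left; S > R → go right. Place as right child of R.
Insert J: J > H → go right; J < N → go left; J < L → go left. Place as left child of L.
Insert I: I > H → go right; I < N → go left; I < L → go left; I < J → go left. Place as left child of J.
Insert Q: Q > H → go right; Q > N → go right; Q < T → go left; Q < R → go left. Place as left child of R.
Insert C: C < H → go left; C < D → go left. Place as left child of D.
Insert W: W > H → go right; W > N → go right; W > T → go right; W > U → go right; W < Z → go left. Place as left child of Z.
Insert G: G < H → go left; G > D → go right. Place as right child of D.
Insert M: M > H → go right; M < N → go left; M > L → go right. Place as right child of L.
Insert A: A < H → go left; A < D → go left; A < C → go left. Place as left child of C.

The deepest node is W at depth 5.

5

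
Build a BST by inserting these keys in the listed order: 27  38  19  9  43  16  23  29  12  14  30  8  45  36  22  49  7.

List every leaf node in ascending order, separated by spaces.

Insert 27: tree is empty, so 27 becomes the root.
Insert 38: 38 > 27 → go right. Place as right child of 27.
Insert 19: 19 < 27 → go left. Place as left child of 27.
Insert 9: 9 < 27 → go left; 9 < 19 → go left. Place as left child of 19.
Insert 43: 43 > 27 → go right; 43 > 38 → go right. Place as right child of 38.
Insert 16: 16 < 27 → go left; 16 < 19 → go left; 16 > 9 → go right. Place as right child of 9.
Insert 23: 23 < 27 → go left; 23 > 19 → go right. Place as right child of 19.
Insert 29: 29 > 27 → go right; 29 < 38 → go left. Place as left child of 38.
Insert 12: 12 < 27 → go left; 12 < 19 → go left; 12 > 9 → go right; 12 < 16 → go left. Place as left child of 16.
Insert 14: 14 < 27 → go left; 14 < 19 → go left; 14 > 9 → go right; 14 < 16 → go left; 14 > 12 → go right. Place as right child of 12.
Insert 30: 30 > 27 → go right; 30 < 38 → go left; 30 > 29 → go right. Place as right child of 29.
Insert 8: 8 < 27 → go left; 8 < 19 → go left; 8 < 9 → go left. Place as left child of 9.
Insert 45: 45 > 27 → go right; 45 > 38 → go right; 45 > 43 → go right. Place as right child of 43.
Insert 36: 36 > 27 → go right; 36 < 38 → go left; 36 > 29 → go right; 36 > 30 → go right. Place as right child of 30.
Insert 22: 22 < 27 → go left; 22 > 19 → go right; 22 < 23 → go left. Place as left child of 23.
Insert 49: 49 > 27 → go right; 49 > 38 → go right; 49 > 43 → go right; 49 > 45 → go right. Place as right child of 45.
Insert 7: 7 < 27 → go left; 7 < 19 → go left; 7 < 9 → go left; 7 < 8 → go left. Place as left child of 8.

7 14 22 36 49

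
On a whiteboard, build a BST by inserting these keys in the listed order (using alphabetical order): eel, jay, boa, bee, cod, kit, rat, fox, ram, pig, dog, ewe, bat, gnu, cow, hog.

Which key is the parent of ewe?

fox

eel: root
jay: right child of eel (depth 1)
boa: left child of eel (depth 1)
bee: left child of boa (depth 2)
cod: right child of boa (depth 2)
kit: right child of jay (depth 2)
rat: right child of kit (depth 3)
fox: left child of jay (depth 2)
ram: left child of rat (depth 4)
pig: left child of ram (depth 5)
dog: right child of cod (depth 3)
ewe: left child of fox (depth 3)
bat: left child of bee (depth 3)
gnu: right child of fox (depth 3)
cow: left child of dog (depth 4)
hog: right child of gnu (depth 4)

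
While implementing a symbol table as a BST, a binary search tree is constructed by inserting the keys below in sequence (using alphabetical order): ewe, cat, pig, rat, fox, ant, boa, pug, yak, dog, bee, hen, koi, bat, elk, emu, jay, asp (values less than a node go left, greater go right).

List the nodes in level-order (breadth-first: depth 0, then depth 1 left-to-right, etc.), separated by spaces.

ewe cat pig ant dog fox rat boa elk hen pug yak bee emu koi bat jay asp

Insert ewe: tree is empty, so ewe becomes the root.
Insert cat: cat < ewe → go left. Place as left child of ewe.
Insert pig: pig > ewe → go right. Place as right child of ewe.
Insert rat: rat > ewe → go right; rat > pig → go right. Place as right child of pig.
Insert fox: fox > ewe → go right; fox < pig → go left. Place as left child of pig.
Insert ant: ant < ewe → go left; ant < cat → go left. Place as left child of cat.
Insert boa: boa < ewe → go left; boa < cat → go left; boa > ant → go right. Place as right child of ant.
Insert pug: pug > ewe → go right; pug > pig → go right; pug < rat → go left. Place as left child of rat.
Insert yak: yak > ewe → go right; yak > pig → go right; yak > rat → go right. Place as right child of rat.
Insert dog: dog < ewe → go left; dog > cat → go right. Place as right child of cat.
Insert bee: bee < ewe → go left; bee < cat → go left; bee > ant → go right; bee < boa → go left. Place as left child of boa.
Insert hen: hen > ewe → go right; hen < pig → go left; hen > fox → go right. Place as right child of fox.
Insert koi: koi > ewe → go right; koi < pig → go left; koi > fox → go right; koi > hen → go right. Place as right child of hen.
Insert bat: bat < ewe → go left; bat < cat → go left; bat > ant → go right; bat < boa → go left; bat < bee → go left. Place as left child of bee.
Insert elk: elk < ewe → go left; elk > cat → go right; elk > dog → go right. Place as right child of dog.
Insert emu: emu < ewe → go left; emu > cat → go right; emu > dog → go right; emu > elk → go right. Place as right child of elk.
Insert jay: jay > ewe → go right; jay < pig → go left; jay > fox → go right; jay > hen → go right; jay < koi → go left. Place as left child of koi.
Insert asp: asp < ewe → go left; asp < cat → go left; asp > ant → go right; asp < boa → go left; asp < bee → go left; asp < bat → go left. Place as left child of bat.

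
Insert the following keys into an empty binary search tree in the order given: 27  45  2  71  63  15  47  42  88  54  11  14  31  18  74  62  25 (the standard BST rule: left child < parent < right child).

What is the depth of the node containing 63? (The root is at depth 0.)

Insert 27: tree is empty, so 27 becomes the root.
Insert 45: 45 > 27 → go right. Place as right child of 27.
Insert 2: 2 < 27 → go left. Place as left child of 27.
Insert 71: 71 > 27 → go right; 71 > 45 → go right. Place as right child of 45.
Insert 63: 63 > 27 → go right; 63 > 45 → go right; 63 < 71 → go left. Place as left child of 71.
Insert 15: 15 < 27 → go left; 15 > 2 → go right. Place as right child of 2.
Insert 47: 47 > 27 → go right; 47 > 45 → go right; 47 < 71 → go left; 47 < 63 → go left. Place as left child of 63.
Insert 42: 42 > 27 → go right; 42 < 45 → go left. Place as left child of 45.
Insert 88: 88 > 27 → go right; 88 > 45 → go right; 88 > 71 → go right. Place as right child of 71.
Insert 54: 54 > 27 → go right; 54 > 45 → go right; 54 < 71 → go left; 54 < 63 → go left; 54 > 47 → go right. Place as right child of 47.
Insert 11: 11 < 27 → go left; 11 > 2 → go right; 11 < 15 → go left. Place as left child of 15.
Insert 14: 14 < 27 → go left; 14 > 2 → go right; 14 < 15 → go left; 14 > 11 → go right. Place as right child of 11.
Insert 31: 31 > 27 → go right; 31 < 45 → go left; 31 < 42 → go left. Place as left child of 42.
Insert 18: 18 < 27 → go left; 18 > 2 → go right; 18 > 15 → go right. Place as right child of 15.
Insert 74: 74 > 27 → go right; 74 > 45 → go right; 74 > 71 → go right; 74 < 88 → go left. Place as left child of 88.
Insert 62: 62 > 27 → go right; 62 > 45 → go right; 62 < 71 → go left; 62 < 63 → go left; 62 > 47 → go right; 62 > 54 → go right. Place as right child of 54.
Insert 25: 25 < 27 → go left; 25 > 2 → go right; 25 > 15 → go right; 25 > 18 → go right. Place as right child of 18.

Path to 63: 27 → 45 → 71 → 63, which is 3 edges.

3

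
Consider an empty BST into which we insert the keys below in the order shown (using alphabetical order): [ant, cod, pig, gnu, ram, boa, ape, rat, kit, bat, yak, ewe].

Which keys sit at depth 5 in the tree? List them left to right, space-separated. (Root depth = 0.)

Insert ant: tree is empty, so ant becomes the root.
Insert cod: cod > ant → go right. Place as right child of ant.
Insert pig: pig > ant → go right; pig > cod → go right. Place as right child of cod.
Insert gnu: gnu > ant → go right; gnu > cod → go right; gnu < pig → go left. Place as left child of pig.
Insert ram: ram > ant → go right; ram > cod → go right; ram > pig → go right. Place as right child of pig.
Insert boa: boa > ant → go right; boa < cod → go left. Place as left child of cod.
Insert ape: ape > ant → go right; ape < cod → go left; ape < boa → go left. Place as left child of boa.
Insert rat: rat > ant → go right; rat > cod → go right; rat > pig → go right; rat > ram → go right. Place as right child of ram.
Insert kit: kit > ant → go right; kit > cod → go right; kit < pig → go left; kit > gnu → go right. Place as right child of gnu.
Insert bat: bat > ant → go right; bat < cod → go left; bat < boa → go left; bat > ape → go right. Place as right child of ape.
Insert yak: yak > ant → go right; yak > cod → go right; yak > pig → go right; yak > ram → go right; yak > rat → go right. Place as right child of rat.
Insert ewe: ewe > ant → go right; ewe > cod → go right; ewe < pig → go left; ewe < gnu → go left. Place as left child of gnu.

yak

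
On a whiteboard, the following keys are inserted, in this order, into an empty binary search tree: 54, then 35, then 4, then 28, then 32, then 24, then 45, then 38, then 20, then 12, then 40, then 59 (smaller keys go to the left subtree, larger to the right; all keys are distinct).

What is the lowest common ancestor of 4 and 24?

4

54: root
35: left child of 54 (depth 1)
4: left child of 35 (depth 2)
28: right child of 4 (depth 3)
32: right child of 28 (depth 4)
24: left child of 28 (depth 4)
45: right child of 35 (depth 2)
38: left child of 45 (depth 3)
20: left child of 24 (depth 5)
12: left child of 20 (depth 6)
40: right child of 38 (depth 4)
59: right child of 54 (depth 1)

Path to 4: 54 → 35 → 4
Path to 24: 54 → 35 → 4 → 28 → 24
4 lies on both paths and is an ancestor of the other node.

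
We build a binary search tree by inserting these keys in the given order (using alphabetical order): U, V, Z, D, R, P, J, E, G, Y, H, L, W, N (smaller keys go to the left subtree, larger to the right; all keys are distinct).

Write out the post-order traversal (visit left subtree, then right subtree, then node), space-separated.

U: root
V: right child of U (depth 1)
Z: right child of V (depth 2)
D: left child of U (depth 1)
R: right child of D (depth 2)
P: left child of R (depth 3)
J: left child of P (depth 4)
E: left child of J (depth 5)
G: right child of E (depth 6)
Y: left child of Z (depth 3)
H: right child of G (depth 7)
L: right child of J (depth 5)
W: left child of Y (depth 4)
N: right child of L (depth 6)

H G E N L J P R D W Y Z V U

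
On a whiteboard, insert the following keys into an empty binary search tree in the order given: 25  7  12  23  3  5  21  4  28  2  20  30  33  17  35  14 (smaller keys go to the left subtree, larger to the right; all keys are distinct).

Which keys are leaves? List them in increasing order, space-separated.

2 4 14 35

Insert 25: tree is empty, so 25 becomes the root.
Insert 7: 7 < 25 → go left. Place as left child of 25.
Insert 12: 12 < 25 → go left; 12 > 7 → go right. Place as right child of 7.
Insert 23: 23 < 25 → go left; 23 > 7 → go right; 23 > 12 → go right. Place as right child of 12.
Insert 3: 3 < 25 → go left; 3 < 7 → go left. Place as left child of 7.
Insert 5: 5 < 25 → go left; 5 < 7 → go left; 5 > 3 → go right. Place as right child of 3.
Insert 21: 21 < 25 → go left; 21 > 7 → go right; 21 > 12 → go right; 21 < 23 → go left. Place as left child of 23.
Insert 4: 4 < 25 → go left; 4 < 7 → go left; 4 > 3 → go right; 4 < 5 → go left. Place as left child of 5.
Insert 28: 28 > 25 → go right. Place as right child of 25.
Insert 2: 2 < 25 → go left; 2 < 7 → go left; 2 < 3 → go left. Place as left child of 3.
Insert 20: 20 < 25 → go left; 20 > 7 → go right; 20 > 12 → go right; 20 < 23 → go left; 20 < 21 → go left. Place as left child of 21.
Insert 30: 30 > 25 → go right; 30 > 28 → go right. Place as right child of 28.
Insert 33: 33 > 25 → go right; 33 > 28 → go right; 33 > 30 → go right. Place as right child of 30.
Insert 17: 17 < 25 → go left; 17 > 7 → go right; 17 > 12 → go right; 17 < 23 → go left; 17 < 21 → go left; 17 < 20 → go left. Place as left child of 20.
Insert 35: 35 > 25 → go right; 35 > 28 → go right; 35 > 30 → go right; 35 > 33 → go right. Place as right child of 33.
Insert 14: 14 < 25 → go left; 14 > 7 → go right; 14 > 12 → go right; 14 < 23 → go left; 14 < 21 → go left; 14 < 20 → go left; 14 < 17 → go left. Place as left child of 17.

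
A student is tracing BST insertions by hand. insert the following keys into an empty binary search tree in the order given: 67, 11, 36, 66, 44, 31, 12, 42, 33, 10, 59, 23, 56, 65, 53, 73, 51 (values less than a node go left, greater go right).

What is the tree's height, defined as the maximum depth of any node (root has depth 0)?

8

67: root
11: left child of 67 (depth 1)
36: right child of 11 (depth 2)
66: right child of 36 (depth 3)
44: left child of 66 (depth 4)
31: left child of 36 (depth 3)
12: left child of 31 (depth 4)
42: left child of 44 (depth 5)
33: right child of 31 (depth 4)
10: left child of 11 (depth 2)
59: right child of 44 (depth 5)
23: right child of 12 (depth 5)
56: left child of 59 (depth 6)
65: right child of 59 (depth 6)
53: left child of 56 (depth 7)
73: right child of 67 (depth 1)
51: left child of 53 (depth 8)

The deepest node is 51 at depth 8.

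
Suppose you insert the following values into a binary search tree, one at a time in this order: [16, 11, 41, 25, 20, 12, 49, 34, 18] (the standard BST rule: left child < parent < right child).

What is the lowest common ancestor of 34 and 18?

25

16: root
11: left child of 16 (depth 1)
41: right child of 16 (depth 1)
25: left child of 41 (depth 2)
20: left child of 25 (depth 3)
12: right child of 11 (depth 2)
49: right child of 41 (depth 2)
34: right child of 25 (depth 3)
18: left child of 20 (depth 4)

Path to 34: 16 → 41 → 25 → 34
Path to 18: 16 → 41 → 25 → 20 → 18
The paths share a prefix ending at 25, then split left and right.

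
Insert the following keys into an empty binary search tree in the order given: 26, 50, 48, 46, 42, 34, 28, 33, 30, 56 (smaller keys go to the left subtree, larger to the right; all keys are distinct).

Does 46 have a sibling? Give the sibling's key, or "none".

26: root
50: right child of 26 (depth 1)
48: left child of 50 (depth 2)
46: left child of 48 (depth 3)
42: left child of 46 (depth 4)
34: left child of 42 (depth 5)
28: left child of 34 (depth 6)
33: right child of 28 (depth 7)
30: left child of 33 (depth 8)
56: right child of 50 (depth 2)

46's parent is 48, which has only one child.

none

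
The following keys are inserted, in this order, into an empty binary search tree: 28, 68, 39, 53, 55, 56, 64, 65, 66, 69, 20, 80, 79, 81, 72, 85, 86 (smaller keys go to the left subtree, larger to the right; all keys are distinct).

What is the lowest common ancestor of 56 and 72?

68

28: root
68: right child of 28 (depth 1)
39: left child of 68 (depth 2)
53: right child of 39 (depth 3)
55: right child of 53 (depth 4)
56: right child of 55 (depth 5)
64: right child of 56 (depth 6)
65: right child of 64 (depth 7)
66: right child of 65 (depth 8)
69: right child of 68 (depth 2)
20: left child of 28 (depth 1)
80: right child of 69 (depth 3)
79: left child of 80 (depth 4)
81: right child of 80 (depth 4)
72: left child of 79 (depth 5)
85: right child of 81 (depth 5)
86: right child of 85 (depth 6)

Path to 56: 28 → 68 → 39 → 53 → 55 → 56
Path to 72: 28 → 68 → 69 → 80 → 79 → 72
The paths share a prefix ending at 68, then split left and right.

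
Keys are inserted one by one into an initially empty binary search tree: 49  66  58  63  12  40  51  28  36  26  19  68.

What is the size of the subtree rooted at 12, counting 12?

6

49: root
66: right child of 49 (depth 1)
58: left child of 66 (depth 2)
63: right child of 58 (depth 3)
12: left child of 49 (depth 1)
40: right child of 12 (depth 2)
51: left child of 58 (depth 3)
28: left child of 40 (depth 3)
36: right child of 28 (depth 4)
26: left child of 28 (depth 4)
19: left child of 26 (depth 5)
68: right child of 66 (depth 2)

Subtree rooted at 12 contains: 12, 40, 28, 26, 19, 36 — 6 nodes.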